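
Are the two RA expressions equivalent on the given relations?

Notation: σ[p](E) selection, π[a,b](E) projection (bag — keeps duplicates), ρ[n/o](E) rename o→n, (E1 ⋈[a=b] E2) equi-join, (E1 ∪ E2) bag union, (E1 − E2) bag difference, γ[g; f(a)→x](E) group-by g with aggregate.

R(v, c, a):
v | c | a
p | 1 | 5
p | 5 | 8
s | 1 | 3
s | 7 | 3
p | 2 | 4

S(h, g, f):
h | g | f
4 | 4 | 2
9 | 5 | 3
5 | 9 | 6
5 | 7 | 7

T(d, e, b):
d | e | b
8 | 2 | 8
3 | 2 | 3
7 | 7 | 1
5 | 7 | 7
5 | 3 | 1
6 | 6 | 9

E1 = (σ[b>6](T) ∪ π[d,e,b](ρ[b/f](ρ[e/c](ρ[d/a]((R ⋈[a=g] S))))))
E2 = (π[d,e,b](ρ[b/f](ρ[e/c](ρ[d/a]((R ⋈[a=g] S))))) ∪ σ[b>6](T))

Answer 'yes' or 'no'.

E1 per-node cardinality:
  T → 6
  σ[b>6](T) → 3
  R → 5
  S → 4
  (R ⋈[a=g] S) → 2
  ρ[d/a]((R ⋈[a=g] S)) → 2
  ρ[e/c](ρ[d/a]((R ⋈[a=g] S))) → 2
  ρ[b/f](ρ[e/c](ρ[d/a]((R ⋈[a=g] S)))) → 2
  π[d,e,b](ρ[b/f](ρ[e/c](ρ[d/a]((R ⋈[a=g] S))))) → 2
  (σ[b>6](T) ∪ π[d,e,b](ρ[b/f](ρ[e/c](ρ[d/a]((R ⋈[a=g] S)))))) → 5
E2 per-node cardinality:
  R → 5
  S → 4
  (R ⋈[a=g] S) → 2
  ρ[d/a]((R ⋈[a=g] S)) → 2
  ρ[e/c](ρ[d/a]((R ⋈[a=g] S))) → 2
  ρ[b/f](ρ[e/c](ρ[d/a]((R ⋈[a=g] S)))) → 2
  π[d,e,b](ρ[b/f](ρ[e/c](ρ[d/a]((R ⋈[a=g] S))))) → 2
  T → 6
  σ[b>6](T) → 3
  (π[d,e,b](ρ[b/f](ρ[e/c](ρ[d/a]((R ⋈[a=g] S))))) ∪ σ[b>6](T)) → 5

E1 and E2 produce the same multiset:
d | e | b
4 | 2 | 2
5 | 1 | 3
5 | 7 | 7
6 | 6 | 9
8 | 2 | 8

yes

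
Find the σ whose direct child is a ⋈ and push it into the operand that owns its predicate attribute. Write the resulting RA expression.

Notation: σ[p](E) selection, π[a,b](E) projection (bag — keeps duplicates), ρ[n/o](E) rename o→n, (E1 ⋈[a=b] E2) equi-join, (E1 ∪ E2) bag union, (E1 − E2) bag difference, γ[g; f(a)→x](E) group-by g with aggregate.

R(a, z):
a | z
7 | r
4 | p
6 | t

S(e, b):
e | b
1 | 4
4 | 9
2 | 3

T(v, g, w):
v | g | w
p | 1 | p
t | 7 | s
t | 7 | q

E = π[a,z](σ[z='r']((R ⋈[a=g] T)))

σ filters on z, owned by the left side.
E' = π[a,z]((σ[z='r'](R) ⋈[a=g] T))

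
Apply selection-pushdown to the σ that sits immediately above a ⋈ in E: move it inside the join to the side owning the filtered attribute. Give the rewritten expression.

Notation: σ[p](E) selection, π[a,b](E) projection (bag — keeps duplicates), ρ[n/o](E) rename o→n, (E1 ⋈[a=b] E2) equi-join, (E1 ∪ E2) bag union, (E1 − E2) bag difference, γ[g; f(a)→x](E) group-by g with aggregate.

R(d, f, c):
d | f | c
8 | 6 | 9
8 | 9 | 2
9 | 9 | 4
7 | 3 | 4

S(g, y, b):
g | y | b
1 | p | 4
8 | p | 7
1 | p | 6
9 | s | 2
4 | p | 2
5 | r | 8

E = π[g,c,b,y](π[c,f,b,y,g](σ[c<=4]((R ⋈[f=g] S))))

σ filters on c, owned by the left side.
E' = π[g,c,b,y](π[c,f,b,y,g]((σ[c<=4](R) ⋈[f=g] S)))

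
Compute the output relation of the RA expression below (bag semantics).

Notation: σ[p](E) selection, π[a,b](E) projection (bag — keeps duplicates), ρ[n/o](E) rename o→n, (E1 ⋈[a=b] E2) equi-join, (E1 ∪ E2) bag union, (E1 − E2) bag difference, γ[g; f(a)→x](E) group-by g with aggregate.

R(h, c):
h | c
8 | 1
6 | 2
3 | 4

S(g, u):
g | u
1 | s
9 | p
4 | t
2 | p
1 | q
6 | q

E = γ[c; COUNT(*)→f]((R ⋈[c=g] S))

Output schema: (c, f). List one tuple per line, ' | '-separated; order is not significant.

Row counts bottom-up:
  R → 3
  S → 6
  (R ⋈[c=g] S) → 4
  γ[c; COUNT(*)→f]((R ⋈[c=g] S)) → 3

== RESULT ==
c | f
1 | 2
2 | 1
4 | 1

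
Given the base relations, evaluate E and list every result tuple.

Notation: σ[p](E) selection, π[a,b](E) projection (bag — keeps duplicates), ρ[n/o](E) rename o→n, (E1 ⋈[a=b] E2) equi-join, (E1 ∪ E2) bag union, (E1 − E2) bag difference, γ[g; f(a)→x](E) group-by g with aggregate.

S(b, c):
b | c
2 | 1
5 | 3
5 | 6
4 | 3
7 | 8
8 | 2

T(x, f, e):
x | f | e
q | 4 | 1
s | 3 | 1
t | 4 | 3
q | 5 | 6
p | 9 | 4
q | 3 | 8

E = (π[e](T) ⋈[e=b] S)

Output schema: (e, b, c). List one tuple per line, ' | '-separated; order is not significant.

Row counts bottom-up:
  T → 6
  π[e](T) → 6
  S → 6
  (π[e](T) ⋈[e=b] S) → 2

== RESULT ==
e | b | c
4 | 4 | 3
8 | 8 | 2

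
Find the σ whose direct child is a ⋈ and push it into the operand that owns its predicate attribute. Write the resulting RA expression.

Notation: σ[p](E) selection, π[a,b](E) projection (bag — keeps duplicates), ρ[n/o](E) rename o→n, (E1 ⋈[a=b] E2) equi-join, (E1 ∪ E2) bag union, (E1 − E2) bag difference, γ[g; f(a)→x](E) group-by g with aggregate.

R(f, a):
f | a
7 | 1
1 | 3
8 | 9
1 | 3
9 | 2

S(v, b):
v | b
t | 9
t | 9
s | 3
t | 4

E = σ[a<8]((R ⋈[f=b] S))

σ filters on a, owned by the left side.
E' = (σ[a<8](R) ⋈[f=b] S)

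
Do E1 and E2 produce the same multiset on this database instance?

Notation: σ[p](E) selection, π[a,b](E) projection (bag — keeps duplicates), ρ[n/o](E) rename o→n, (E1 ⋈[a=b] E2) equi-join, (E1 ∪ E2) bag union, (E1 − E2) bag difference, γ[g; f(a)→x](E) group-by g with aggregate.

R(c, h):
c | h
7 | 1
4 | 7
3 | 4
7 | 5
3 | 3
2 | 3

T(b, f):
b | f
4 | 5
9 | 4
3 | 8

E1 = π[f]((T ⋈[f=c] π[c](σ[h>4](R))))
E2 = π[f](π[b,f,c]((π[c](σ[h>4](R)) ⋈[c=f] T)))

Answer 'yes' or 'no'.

E1 per-node cardinality:
  T → 3
  R → 6
  σ[h>4](R) → 2
  π[c](σ[h>4](R)) → 2
  (T ⋈[f=c] π[c](σ[h>4](R))) → 1
  π[f]((T ⋈[f=c] π[c](σ[h>4](R)))) → 1
E2 per-node cardinality:
  R → 6
  σ[h>4](R) → 2
  π[c](σ[h>4](R)) → 2
  T → 3
  (π[c](σ[h>4](R)) ⋈[c=f] T) → 1
  π[b,f,c]((π[c](σ[h>4](R)) ⋈[c=f] T)) → 1
  π[f](π[b,f,c]((π[c](σ[h>4](R)) ⋈[c=f] T))) → 1

E1 and E2 produce the same multiset:
f
4

yes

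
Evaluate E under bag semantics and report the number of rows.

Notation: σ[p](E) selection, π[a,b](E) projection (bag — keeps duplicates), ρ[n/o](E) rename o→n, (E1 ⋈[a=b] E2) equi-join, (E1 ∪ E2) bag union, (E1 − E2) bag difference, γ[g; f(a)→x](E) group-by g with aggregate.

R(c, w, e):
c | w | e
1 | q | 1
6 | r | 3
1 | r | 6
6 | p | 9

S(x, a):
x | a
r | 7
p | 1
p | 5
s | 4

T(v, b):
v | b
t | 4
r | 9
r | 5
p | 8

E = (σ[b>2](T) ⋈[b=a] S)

Subexpression sizes:
  T → 4
  σ[b>2](T) → 4
  S → 4
  (σ[b>2](T) ⋈[b=a] S) → 2

|E| = 2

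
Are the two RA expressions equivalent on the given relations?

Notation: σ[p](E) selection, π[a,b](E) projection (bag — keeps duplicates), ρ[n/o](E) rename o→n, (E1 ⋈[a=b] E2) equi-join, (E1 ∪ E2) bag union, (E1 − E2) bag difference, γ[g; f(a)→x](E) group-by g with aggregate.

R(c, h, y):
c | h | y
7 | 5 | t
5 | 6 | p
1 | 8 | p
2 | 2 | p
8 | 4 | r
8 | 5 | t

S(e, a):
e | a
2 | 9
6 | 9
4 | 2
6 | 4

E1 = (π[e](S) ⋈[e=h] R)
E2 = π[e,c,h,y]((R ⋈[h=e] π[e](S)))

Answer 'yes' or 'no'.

E1 per-node cardinality:
  S → 4
  π[e](S) → 4
  R → 6
  (π[e](S) ⋈[e=h] R) → 4
E2 per-node cardinality:
  R → 6
  S → 4
  π[e](S) → 4
  (R ⋈[h=e] π[e](S)) → 4
  π[e,c,h,y]((R ⋈[h=e] π[e](S))) → 4

E1 and E2 produce the same multiset:
e | c | h | y
2 | 2 | 2 | p
4 | 8 | 4 | r
6 | 5 | 6 | p
6 | 5 | 6 | p

yes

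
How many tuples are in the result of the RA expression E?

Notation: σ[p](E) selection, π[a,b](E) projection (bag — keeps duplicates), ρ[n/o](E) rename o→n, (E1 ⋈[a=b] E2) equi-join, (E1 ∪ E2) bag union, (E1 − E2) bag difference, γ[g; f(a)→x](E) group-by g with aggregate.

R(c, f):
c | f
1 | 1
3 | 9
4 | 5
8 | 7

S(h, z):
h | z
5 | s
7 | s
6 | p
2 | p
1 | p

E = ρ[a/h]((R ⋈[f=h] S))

Per-node cardinality:
  R → 4
  S → 5
  (R ⋈[f=h] S) → 3
  ρ[a/h]((R ⋈[f=h] S)) → 3

|E| = 3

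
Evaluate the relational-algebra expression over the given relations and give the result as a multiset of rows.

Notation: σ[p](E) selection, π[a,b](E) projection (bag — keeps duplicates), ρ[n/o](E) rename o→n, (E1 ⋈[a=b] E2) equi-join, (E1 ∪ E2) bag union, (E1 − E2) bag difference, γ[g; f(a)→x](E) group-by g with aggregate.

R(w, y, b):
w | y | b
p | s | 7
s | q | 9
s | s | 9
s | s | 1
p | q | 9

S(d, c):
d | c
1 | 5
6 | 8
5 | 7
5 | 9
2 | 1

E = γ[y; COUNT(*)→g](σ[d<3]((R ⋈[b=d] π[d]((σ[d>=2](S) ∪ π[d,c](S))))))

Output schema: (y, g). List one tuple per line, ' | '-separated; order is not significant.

Subexpression sizes:
  R → 5
  S → 5
  σ[d>=2](S) → 4
  S → 5
  π[d,c](S) → 5
  (σ[d>=2](S) ∪ π[d,c](S)) → 9
  π[d]((σ[d>=2](S) ∪ π[d,c](S))) → 9
  (R ⋈[b=d] π[d]((σ[d>=2](S) ∪ π[d,c](S)))) → 1
  σ[d<3]((R ⋈[b=d] π[d]((σ[d>=2](S) ∪ π[d,c](S))))) → 1
  γ[y; COUNT(*)→g](σ[d<3]((R ⋈[b=d] π[d]((σ[d>=2](S) ∪ π[d,c](S)))))) → 1

== RESULT ==
y | g
s | 1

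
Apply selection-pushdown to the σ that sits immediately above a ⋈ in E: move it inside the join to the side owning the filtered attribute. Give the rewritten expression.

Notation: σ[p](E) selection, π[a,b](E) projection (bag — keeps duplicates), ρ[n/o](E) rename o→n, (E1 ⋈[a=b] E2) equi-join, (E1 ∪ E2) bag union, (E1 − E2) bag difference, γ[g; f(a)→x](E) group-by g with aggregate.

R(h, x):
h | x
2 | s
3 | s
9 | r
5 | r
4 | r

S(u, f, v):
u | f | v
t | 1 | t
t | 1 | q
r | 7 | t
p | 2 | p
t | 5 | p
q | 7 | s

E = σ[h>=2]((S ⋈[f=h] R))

σ filters on h, owned by the right side.
E' = (S ⋈[f=h] σ[h>=2](R))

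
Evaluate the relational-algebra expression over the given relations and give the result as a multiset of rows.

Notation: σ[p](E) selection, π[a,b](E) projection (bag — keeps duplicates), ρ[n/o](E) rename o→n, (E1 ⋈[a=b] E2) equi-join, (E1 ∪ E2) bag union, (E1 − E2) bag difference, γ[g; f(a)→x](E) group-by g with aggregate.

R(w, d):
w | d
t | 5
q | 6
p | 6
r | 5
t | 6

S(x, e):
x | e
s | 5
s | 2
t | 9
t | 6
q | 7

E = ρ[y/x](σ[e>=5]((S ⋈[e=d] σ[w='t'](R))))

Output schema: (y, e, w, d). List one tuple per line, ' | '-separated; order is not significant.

Row counts bottom-up:
  S → 5
  R → 5
  σ[w='t'](R) → 2
  (S ⋈[e=d] σ[w='t'](R)) → 2
  σ[e>=5]((S ⋈[e=d] σ[w='t'](R))) → 2
  ρ[y/x](σ[e>=5]((S ⋈[e=d] σ[w='t'](R)))) → 2

== RESULT ==
y | e | w | d
s | 5 | t | 5
t | 6 | t | 6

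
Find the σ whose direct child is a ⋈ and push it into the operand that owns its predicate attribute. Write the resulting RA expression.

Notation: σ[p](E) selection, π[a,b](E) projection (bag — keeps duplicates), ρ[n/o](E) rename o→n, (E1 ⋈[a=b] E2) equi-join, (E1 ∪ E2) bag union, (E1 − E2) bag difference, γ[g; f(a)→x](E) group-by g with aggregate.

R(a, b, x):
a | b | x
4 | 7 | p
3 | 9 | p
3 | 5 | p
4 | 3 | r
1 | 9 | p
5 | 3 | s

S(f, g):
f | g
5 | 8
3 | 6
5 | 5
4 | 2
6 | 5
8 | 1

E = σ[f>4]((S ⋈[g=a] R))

σ filters on f, owned by the left side.
E' = (σ[f>4](S) ⋈[g=a] R)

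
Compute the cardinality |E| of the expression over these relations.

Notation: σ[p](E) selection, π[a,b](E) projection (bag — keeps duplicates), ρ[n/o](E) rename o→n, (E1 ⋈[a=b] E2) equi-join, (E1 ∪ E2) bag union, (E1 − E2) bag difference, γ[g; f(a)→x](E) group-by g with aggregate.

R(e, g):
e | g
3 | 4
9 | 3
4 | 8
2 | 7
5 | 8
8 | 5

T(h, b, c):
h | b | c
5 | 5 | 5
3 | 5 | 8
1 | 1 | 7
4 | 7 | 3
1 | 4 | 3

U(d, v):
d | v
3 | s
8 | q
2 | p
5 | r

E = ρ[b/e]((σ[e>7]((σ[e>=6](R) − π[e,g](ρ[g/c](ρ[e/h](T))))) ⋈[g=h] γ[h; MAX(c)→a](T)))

Per-node cardinality:
  R → 6
  σ[e>=6](R) → 2
  T → 5
  ρ[e/h](T) → 5
  ρ[g/c](ρ[e/h](T)) → 5
  π[e,g](ρ[g/c](ρ[e/h](T))) → 5
  (σ[e>=6](R) − π[e,g](ρ[g/c](ρ[e/h](T)))) → 2
  σ[e>7]((σ[e>=6](R) − π[e,g](ρ[g/c](ρ[e/h](T))))) → 2
  T → 5
  γ[h; MAX(c)→a](T) → 4
  (σ[e>7]((σ[e>=6](R) − π[e,g](ρ[g/c](ρ[e/h](T))))) ⋈[g=h] γ[h; MAX(c)→a](T)) → 2
  ρ[b/e]((σ[e>7]((σ[e>=6](R) − π[e,g](ρ[g/c](ρ[e/h](T))))) ⋈[g=h] γ[h; MAX(c)→a](T))) → 2

|E| = 2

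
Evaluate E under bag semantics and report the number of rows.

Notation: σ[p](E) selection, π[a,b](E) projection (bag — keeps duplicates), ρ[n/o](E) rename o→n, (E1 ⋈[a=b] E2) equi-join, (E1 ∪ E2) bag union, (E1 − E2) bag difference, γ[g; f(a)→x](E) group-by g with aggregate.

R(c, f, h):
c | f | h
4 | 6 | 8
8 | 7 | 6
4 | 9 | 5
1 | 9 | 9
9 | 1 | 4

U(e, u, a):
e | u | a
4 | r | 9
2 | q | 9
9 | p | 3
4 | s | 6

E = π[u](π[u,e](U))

Row counts bottom-up:
  U → 4
  π[u,e](U) → 4
  π[u](π[u,e](U)) → 4

|E| = 4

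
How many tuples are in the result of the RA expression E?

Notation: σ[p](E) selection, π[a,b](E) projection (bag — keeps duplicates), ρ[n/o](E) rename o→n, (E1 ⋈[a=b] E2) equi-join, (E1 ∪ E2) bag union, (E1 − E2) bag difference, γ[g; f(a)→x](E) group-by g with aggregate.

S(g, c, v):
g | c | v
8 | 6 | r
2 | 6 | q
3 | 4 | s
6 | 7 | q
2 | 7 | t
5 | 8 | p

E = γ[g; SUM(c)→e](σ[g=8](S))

Per-node cardinality:
  S → 6
  σ[g=8](S) → 1
  γ[g; SUM(c)→e](σ[g=8](S)) → 1

|E| = 1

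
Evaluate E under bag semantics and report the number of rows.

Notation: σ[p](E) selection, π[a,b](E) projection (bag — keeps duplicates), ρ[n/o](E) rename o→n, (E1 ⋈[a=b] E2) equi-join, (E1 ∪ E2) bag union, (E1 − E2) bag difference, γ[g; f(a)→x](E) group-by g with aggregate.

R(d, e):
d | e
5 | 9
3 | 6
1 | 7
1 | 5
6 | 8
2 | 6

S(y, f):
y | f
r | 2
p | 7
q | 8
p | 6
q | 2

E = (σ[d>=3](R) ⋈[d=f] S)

Per-node cardinality:
  R → 6
  σ[d>=3](R) → 3
  S → 5
  (σ[d>=3](R) ⋈[d=f] S) → 1

|E| = 1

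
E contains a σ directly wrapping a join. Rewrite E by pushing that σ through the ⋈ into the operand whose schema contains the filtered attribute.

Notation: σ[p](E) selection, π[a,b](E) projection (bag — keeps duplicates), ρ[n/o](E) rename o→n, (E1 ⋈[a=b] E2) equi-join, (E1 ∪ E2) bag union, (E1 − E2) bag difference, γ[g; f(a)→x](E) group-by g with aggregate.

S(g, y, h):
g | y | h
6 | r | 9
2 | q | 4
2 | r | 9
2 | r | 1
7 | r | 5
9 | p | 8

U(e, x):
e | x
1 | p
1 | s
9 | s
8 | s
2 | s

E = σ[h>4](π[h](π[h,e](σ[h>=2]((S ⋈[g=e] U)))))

σ filters on h, owned by the left side.
E' = σ[h>4](π[h](π[h,e]((σ[h>=2](S) ⋈[g=e] U))))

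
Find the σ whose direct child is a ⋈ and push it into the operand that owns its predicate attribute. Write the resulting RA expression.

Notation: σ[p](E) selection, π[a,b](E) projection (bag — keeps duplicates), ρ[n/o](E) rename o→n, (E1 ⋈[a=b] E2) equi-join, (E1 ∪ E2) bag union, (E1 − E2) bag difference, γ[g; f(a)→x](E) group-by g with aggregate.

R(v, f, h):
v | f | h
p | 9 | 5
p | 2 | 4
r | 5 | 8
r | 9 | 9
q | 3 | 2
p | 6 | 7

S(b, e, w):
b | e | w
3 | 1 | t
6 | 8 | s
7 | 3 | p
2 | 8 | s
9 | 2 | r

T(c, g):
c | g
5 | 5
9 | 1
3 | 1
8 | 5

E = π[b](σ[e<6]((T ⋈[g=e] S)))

σ filters on e, owned by the right side.
E' = π[b]((T ⋈[g=e] σ[e<6](S)))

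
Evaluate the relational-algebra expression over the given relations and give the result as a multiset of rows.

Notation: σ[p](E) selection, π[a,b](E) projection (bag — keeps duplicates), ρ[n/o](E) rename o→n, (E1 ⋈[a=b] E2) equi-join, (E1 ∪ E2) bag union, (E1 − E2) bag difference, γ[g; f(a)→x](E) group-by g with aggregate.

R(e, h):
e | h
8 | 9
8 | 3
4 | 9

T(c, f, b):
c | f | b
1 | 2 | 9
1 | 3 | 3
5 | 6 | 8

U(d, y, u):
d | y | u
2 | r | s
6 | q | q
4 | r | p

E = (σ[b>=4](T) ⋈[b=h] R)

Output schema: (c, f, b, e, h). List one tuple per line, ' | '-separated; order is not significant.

Per-node cardinality:
  T → 3
  σ[b>=4](T) → 2
  R → 3
  (σ[b>=4](T) ⋈[b=h] R) → 2

== RESULT ==
c | f | b | e | h
1 | 2 | 9 | 4 | 9
1 | 2 | 9 | 8 | 9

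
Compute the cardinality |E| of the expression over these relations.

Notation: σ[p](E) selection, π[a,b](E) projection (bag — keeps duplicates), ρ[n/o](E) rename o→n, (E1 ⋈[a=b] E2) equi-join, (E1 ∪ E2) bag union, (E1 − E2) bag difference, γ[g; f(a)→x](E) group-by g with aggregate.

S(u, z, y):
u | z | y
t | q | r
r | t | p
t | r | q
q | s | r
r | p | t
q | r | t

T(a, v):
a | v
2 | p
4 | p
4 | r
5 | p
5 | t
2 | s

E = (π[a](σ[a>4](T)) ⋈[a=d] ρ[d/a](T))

Stepwise |·|:
  T → 6
  σ[a>4](T) → 2
  π[a](σ[a>4](T)) → 2
  T → 6
  ρ[d/a](T) → 6
  (π[a](σ[a>4](T)) ⋈[a=d] ρ[d/a](T)) → 4

|E| = 4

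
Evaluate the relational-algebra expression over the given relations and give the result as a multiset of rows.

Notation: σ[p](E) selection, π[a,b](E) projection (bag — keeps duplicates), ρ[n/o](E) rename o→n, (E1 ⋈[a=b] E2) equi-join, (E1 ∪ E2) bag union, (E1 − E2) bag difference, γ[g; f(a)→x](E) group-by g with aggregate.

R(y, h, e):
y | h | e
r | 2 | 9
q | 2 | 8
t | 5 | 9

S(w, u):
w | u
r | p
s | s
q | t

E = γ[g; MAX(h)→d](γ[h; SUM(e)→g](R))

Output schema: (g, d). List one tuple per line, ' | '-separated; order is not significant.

Row counts bottom-up:
  R → 3
  γ[h; SUM(e)→g](R) → 2
  γ[g; MAX(h)→d](γ[h; SUM(e)→g](R)) → 2

== RESULT ==
g | d
9 | 5
17 | 2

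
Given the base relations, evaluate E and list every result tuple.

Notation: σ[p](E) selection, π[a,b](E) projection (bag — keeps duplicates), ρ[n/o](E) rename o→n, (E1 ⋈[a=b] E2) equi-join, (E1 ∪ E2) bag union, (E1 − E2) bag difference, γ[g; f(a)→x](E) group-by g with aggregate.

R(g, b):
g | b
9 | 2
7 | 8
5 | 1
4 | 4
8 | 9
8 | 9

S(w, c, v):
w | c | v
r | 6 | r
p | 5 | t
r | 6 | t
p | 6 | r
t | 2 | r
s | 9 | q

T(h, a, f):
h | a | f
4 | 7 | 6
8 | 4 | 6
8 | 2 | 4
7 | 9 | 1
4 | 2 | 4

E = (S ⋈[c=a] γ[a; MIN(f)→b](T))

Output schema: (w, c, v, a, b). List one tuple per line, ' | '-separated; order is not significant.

Row counts bottom-up:
  S → 6
  T → 5
  γ[a; MIN(f)→b](T) → 4
  (S ⋈[c=a] γ[a; MIN(f)→b](T)) → 2

== RESULT ==
w | c | v | a | b
s | 9 | q | 9 | 1
t | 2 | r | 2 | 4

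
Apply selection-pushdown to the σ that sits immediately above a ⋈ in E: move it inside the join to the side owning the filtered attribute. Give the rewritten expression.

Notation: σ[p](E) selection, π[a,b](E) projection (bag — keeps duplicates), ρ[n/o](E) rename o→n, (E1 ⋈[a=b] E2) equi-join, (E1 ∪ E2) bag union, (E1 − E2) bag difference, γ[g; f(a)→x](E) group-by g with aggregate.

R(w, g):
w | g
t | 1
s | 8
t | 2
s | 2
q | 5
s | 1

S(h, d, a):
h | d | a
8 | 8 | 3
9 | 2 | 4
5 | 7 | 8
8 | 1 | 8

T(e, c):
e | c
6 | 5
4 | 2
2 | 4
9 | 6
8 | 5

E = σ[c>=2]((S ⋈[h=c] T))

σ filters on c, owned by the right side.
E' = (S ⋈[h=c] σ[c>=2](T))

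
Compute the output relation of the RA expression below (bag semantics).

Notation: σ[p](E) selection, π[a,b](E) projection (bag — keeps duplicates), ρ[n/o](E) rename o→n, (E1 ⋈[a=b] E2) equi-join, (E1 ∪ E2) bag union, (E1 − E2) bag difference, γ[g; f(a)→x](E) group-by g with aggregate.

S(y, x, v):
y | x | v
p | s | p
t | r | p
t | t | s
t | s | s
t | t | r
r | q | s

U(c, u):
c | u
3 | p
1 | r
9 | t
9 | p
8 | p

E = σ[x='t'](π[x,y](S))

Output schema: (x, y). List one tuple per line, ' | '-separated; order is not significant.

Subexpression sizes:
  S → 6
  π[x,y](S) → 6
  σ[x='t'](π[x,y](S)) → 2

== RESULT ==
x | y
t | t
t | t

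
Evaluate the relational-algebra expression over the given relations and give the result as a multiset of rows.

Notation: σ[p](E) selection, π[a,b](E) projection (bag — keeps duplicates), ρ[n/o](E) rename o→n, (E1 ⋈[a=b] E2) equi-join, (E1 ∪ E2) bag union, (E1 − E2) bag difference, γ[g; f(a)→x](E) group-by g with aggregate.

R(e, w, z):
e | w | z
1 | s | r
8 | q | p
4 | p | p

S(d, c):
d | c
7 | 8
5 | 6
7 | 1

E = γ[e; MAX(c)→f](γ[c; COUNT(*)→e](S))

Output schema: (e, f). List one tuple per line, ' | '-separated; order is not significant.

Row counts bottom-up:
  S → 3
  γ[c; COUNT(*)→e](S) → 3
  γ[e; MAX(c)→f](γ[c; COUNT(*)→e](S)) → 1

== RESULT ==
e | f
1 | 8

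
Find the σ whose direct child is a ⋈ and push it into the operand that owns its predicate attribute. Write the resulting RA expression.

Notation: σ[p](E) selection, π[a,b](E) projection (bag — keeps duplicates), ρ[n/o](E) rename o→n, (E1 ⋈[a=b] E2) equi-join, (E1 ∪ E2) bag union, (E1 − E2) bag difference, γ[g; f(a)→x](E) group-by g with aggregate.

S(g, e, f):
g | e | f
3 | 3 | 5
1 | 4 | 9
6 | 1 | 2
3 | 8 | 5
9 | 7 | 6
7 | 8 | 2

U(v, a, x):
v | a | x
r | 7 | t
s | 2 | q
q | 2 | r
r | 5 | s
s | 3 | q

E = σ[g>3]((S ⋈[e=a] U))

σ filters on g, owned by the left side.
E' = (σ[g>3](S) ⋈[e=a] U)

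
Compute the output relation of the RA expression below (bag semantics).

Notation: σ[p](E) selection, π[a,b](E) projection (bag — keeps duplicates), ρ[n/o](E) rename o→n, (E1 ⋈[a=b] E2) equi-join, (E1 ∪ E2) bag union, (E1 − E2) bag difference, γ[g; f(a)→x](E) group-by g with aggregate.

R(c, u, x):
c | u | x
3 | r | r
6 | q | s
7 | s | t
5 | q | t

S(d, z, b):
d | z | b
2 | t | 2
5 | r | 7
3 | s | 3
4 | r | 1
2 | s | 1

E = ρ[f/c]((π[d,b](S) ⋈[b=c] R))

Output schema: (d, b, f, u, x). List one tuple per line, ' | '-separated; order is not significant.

Per-node cardinality:
  S → 5
  π[d,b](S) → 5
  R → 4
  (π[d,b](S) ⋈[b=c] R) → 2
  ρ[f/c]((π[d,b](S) ⋈[b=c] R)) → 2

== RESULT ==
d | b | f | u | x
3 | 3 | 3 | r | r
5 | 7 | 7 | s | t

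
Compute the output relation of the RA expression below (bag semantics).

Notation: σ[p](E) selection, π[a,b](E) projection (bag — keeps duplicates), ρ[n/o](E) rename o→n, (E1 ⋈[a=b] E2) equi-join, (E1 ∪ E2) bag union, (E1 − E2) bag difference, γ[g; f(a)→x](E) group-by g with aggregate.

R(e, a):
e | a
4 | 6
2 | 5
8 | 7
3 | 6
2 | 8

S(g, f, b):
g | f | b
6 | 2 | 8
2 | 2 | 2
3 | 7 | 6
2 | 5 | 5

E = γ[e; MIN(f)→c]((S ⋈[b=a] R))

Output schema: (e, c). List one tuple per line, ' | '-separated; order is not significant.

Subexpression sizes:
  S → 4
  R → 5
  (S ⋈[b=a] R) → 4
  γ[e; MIN(f)→c]((S ⋈[b=a] R)) → 3

== RESULT ==
e | c
2 | 2
3 | 7
4 | 7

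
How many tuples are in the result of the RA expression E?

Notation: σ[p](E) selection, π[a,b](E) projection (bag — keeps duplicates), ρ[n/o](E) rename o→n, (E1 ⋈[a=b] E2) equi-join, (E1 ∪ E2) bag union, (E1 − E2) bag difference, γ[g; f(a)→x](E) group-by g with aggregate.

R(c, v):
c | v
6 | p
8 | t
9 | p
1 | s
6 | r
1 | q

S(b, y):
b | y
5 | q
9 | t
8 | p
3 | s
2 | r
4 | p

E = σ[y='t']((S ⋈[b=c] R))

Subexpression sizes:
  S → 6
  R → 6
  (S ⋈[b=c] R) → 2
  σ[y='t']((S ⋈[b=c] R)) → 1

|E| = 1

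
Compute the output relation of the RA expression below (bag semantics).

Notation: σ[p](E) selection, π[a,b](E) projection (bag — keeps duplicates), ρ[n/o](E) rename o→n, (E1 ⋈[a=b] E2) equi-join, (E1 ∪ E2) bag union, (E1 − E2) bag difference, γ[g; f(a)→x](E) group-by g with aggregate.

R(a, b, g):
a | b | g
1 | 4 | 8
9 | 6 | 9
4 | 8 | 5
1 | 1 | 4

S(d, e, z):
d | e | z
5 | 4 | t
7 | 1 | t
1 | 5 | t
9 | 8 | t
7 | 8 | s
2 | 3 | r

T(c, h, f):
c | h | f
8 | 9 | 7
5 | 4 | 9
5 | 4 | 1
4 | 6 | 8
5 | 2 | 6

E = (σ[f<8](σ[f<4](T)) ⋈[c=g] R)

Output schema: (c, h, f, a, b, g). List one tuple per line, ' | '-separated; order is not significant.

Stepwise |·|:
  T → 5
  σ[f<4](T) → 1
  σ[f<8](σ[f<4](T)) → 1
  R → 4
  (σ[f<8](σ[f<4](T)) ⋈[c=g] R) → 1

== RESULT ==
c | h | f | a | b | g
5 | 4 | 1 | 4 | 8 | 5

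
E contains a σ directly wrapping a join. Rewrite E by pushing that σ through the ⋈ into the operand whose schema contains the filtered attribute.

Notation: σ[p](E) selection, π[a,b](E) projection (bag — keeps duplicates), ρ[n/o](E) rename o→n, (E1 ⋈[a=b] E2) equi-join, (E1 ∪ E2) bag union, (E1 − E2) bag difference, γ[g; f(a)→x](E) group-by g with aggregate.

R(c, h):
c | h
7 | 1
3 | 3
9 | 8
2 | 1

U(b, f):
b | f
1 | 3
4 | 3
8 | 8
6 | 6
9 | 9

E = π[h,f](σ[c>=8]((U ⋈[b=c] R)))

σ filters on c, owned by the right side.
E' = π[h,f]((U ⋈[b=c] σ[c>=8](R)))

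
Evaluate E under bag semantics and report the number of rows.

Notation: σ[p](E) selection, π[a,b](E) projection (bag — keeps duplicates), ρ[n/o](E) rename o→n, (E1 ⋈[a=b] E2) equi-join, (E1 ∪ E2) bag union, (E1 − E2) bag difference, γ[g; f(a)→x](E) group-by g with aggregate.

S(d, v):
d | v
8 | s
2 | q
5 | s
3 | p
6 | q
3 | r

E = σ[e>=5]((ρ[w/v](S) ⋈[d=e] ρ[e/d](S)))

Subexpression sizes:
  S → 6
  ρ[w/v](S) → 6
  S → 6
  ρ[e/d](S) → 6
  (ρ[w/v](S) ⋈[d=e] ρ[e/d](S)) → 8
  σ[e>=5]((ρ[w/v](S) ⋈[d=e] ρ[e/d](S))) → 3

|E| = 3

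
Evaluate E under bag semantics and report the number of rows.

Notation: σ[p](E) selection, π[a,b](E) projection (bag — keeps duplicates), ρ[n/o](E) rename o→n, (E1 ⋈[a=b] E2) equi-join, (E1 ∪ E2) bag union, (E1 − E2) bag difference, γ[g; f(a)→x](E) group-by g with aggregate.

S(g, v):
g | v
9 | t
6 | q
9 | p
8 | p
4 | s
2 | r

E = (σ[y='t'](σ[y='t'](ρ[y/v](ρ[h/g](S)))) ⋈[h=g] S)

Row counts bottom-up:
  S → 6
  ρ[h/g](S) → 6
  ρ[y/v](ρ[h/g](S)) → 6
  σ[y='t'](ρ[y/v](ρ[h/g](S))) → 1
  σ[y='t'](σ[y='t'](ρ[y/v](ρ[h/g](S)))) → 1
  S → 6
  (σ[y='t'](σ[y='t'](ρ[y/v](ρ[h/g](S)))) ⋈[h=g] S) → 2

|E| = 2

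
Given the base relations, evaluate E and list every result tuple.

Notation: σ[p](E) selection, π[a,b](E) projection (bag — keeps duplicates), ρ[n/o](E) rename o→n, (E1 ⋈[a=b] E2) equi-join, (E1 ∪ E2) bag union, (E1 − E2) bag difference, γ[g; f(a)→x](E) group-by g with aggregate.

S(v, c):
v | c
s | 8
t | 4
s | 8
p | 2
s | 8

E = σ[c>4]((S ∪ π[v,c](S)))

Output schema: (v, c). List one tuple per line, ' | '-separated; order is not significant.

Stepwise |·|:
  S → 5
  S → 5
  π[v,c](S) → 5
  (S ∪ π[v,c](S)) → 10
  σ[c>4]((S ∪ π[v,c](S))) → 6

== RESULT ==
v | c
s | 8
s | 8
s | 8
s | 8
s | 8
s | 8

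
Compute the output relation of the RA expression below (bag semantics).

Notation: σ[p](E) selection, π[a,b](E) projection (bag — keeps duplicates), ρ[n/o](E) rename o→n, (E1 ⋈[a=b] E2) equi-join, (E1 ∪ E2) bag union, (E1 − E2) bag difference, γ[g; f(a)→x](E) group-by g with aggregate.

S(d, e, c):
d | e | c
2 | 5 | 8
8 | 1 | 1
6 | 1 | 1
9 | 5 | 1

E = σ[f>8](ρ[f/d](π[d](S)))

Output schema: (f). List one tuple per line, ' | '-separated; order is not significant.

Per-node cardinality:
  S → 4
  π[d](S) → 4
  ρ[f/d](π[d](S)) → 4
  σ[f>8](ρ[f/d](π[d](S))) → 1

== RESULT ==
f
9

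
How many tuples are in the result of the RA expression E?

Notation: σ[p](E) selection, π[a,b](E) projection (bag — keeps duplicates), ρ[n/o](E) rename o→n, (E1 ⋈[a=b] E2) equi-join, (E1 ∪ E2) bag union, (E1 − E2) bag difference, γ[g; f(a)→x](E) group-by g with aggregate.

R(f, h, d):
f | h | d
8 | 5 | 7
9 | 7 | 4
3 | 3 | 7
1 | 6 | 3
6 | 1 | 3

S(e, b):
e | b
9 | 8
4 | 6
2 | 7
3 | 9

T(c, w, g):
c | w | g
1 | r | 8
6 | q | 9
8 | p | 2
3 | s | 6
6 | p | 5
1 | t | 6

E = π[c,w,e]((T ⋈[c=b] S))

Subexpression sizes:
  T → 6
  S → 4
  (T ⋈[c=b] S) → 3
  π[c,w,e]((T ⋈[c=b] S)) → 3

|E| = 3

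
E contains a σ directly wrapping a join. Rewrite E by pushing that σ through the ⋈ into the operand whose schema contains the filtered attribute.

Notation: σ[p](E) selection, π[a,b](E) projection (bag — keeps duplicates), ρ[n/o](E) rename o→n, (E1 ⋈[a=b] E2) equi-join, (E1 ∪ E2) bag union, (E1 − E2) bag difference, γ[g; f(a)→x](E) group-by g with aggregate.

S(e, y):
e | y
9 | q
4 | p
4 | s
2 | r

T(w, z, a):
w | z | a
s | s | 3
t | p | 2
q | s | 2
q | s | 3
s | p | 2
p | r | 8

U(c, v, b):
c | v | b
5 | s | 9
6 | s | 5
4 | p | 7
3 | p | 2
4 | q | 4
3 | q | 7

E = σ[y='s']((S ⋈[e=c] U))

σ filters on y, owned by the left side.
E' = (σ[y='s'](S) ⋈[e=c] U)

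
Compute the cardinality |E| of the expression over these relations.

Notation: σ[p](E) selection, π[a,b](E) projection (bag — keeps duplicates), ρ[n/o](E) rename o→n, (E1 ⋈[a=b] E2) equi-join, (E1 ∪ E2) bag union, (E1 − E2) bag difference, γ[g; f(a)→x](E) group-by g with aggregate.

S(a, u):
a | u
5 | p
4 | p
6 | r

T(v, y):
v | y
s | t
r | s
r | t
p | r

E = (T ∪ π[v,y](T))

Row counts bottom-up:
  T → 4
  T → 4
  π[v,y](T) → 4
  (T ∪ π[v,y](T)) → 8

|E| = 8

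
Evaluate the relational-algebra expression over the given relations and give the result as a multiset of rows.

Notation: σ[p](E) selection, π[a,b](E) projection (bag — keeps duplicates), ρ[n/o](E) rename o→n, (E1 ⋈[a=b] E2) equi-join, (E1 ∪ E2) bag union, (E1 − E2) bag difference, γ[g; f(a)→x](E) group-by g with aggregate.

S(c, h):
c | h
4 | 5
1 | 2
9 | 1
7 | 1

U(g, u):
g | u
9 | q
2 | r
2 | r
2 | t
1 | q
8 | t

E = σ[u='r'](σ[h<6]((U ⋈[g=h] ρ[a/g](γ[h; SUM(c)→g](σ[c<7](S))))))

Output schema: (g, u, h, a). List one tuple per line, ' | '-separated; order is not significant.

Row counts bottom-up:
  U → 6
  S → 4
  σ[c<7](S) → 2
  γ[h; SUM(c)→g](σ[c<7](S)) → 2
  ρ[a/g](γ[h; SUM(c)→g](σ[c<7](S))) → 2
  (U ⋈[g=h] ρ[a/g](γ[h; SUM(c)→g](σ[c<7](S)))) → 3
  σ[h<6]((U ⋈[g=h] ρ[a/g](γ[h; SUM(c)→g](σ[c<7](S))))) → 3
  σ[u='r'](σ[h<6]((U ⋈[g=h] ρ[a/g](γ[h; SUM(c)→g](σ[c<7](S)))))) → 2

== RESULT ==
g | u | h | a
2 | r | 2 | 1
2 | r | 2 | 1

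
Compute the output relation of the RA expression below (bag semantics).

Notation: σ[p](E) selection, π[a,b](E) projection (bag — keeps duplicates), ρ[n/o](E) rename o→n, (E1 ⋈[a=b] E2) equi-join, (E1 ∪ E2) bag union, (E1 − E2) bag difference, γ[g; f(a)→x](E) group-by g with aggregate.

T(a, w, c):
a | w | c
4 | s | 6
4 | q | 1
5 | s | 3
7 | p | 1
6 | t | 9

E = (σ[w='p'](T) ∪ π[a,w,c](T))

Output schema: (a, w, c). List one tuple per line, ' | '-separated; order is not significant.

Subexpression sizes:
  T → 5
  σ[w='p'](T) → 1
  T → 5
  π[a,w,c](T) → 5
  (σ[w='p'](T) ∪ π[a,w,c](T)) → 6

== RESULT ==
a | w | c
4 | q | 1
4 | s | 6
5 | s | 3
6 | t | 9
7 | p | 1
7 | p | 1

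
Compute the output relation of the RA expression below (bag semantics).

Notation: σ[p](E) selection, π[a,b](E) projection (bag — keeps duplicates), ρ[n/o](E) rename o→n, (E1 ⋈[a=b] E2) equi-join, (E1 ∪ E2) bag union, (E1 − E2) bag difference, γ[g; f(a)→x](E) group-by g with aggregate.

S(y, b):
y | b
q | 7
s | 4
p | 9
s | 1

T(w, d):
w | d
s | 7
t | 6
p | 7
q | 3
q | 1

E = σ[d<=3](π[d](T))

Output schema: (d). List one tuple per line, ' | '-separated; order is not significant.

Stepwise |·|:
  T → 5
  π[d](T) → 5
  σ[d<=3](π[d](T)) → 2

== RESULT ==
d
1
3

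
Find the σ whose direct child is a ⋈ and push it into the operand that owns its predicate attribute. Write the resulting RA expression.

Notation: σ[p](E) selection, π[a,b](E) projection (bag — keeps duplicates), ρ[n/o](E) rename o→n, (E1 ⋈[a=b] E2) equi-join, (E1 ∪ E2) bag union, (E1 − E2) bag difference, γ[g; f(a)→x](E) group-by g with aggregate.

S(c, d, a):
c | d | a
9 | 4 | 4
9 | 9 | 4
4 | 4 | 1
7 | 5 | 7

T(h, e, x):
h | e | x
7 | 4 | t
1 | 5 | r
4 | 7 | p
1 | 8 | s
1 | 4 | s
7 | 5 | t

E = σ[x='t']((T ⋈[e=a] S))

σ filters on x, owned by the left side.
E' = (σ[x='t'](T) ⋈[e=a] S)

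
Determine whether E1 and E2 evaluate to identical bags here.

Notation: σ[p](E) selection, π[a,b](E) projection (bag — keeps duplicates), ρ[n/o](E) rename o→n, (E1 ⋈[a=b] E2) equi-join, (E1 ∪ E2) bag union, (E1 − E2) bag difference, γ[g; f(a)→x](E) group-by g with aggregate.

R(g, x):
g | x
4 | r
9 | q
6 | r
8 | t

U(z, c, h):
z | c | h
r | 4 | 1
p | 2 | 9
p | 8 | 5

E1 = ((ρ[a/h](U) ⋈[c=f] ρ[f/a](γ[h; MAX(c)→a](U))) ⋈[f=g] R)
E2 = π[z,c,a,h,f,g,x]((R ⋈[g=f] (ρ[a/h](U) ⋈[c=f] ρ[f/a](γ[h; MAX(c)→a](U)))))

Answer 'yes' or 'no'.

E1 subexpression sizes:
  U → 3
  ρ[a/h](U) → 3
  U → 3
  γ[h; MAX(c)→a](U) → 3
  ρ[f/a](γ[h; MAX(c)→a](U)) → 3
  (ρ[a/h](U) ⋈[c=f] ρ[f/a](γ[h; MAX(c)→a](U))) → 3
  R → 4
  ((ρ[a/h](U) ⋈[c=f] ρ[f/a](γ[h; MAX(c)→a](U))) ⋈[f=g] R) → 2
E2 subexpression sizes:
  R → 4
  U → 3
  ρ[a/h](U) → 3
  U → 3
  γ[h; MAX(c)→a](U) → 3
  ρ[f/a](γ[h; MAX(c)→a](U)) → 3
  (ρ[a/h](U) ⋈[c=f] ρ[f/a](γ[h; MAX(c)→a](U))) → 3
  (R ⋈[g=f] (ρ[a/h](U) ⋈[c=f] ρ[f/a](γ[h; MAX(c)→a](U)))) → 2
  π[z,c,a,h,f,g,x]((R ⋈[g=f] (ρ[a/h](U) ⋈[c=f] ρ[f/a](γ[h; MAX(c)→a](U))))) → 2

E1 and E2 produce the same multiset:
z | c | a | h | f | g | x
p | 8 | 5 | 5 | 8 | 8 | t
r | 4 | 1 | 1 | 4 | 4 | r

yes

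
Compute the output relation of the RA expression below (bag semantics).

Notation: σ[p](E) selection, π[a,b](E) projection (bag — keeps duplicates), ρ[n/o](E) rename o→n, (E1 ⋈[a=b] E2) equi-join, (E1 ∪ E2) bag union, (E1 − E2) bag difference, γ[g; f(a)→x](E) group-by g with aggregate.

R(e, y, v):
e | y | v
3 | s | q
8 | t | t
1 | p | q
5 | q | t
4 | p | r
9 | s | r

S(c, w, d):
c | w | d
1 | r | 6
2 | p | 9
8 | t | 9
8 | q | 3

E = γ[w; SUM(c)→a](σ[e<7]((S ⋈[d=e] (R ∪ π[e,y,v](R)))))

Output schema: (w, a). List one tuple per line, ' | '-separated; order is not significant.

Per-node cardinality:
  S → 4
  R → 6
  R → 6
  π[e,y,v](R) → 6
  (R ∪ π[e,y,v](R)) → 12
  (S ⋈[d=e] (R ∪ π[e,y,v](R))) → 6
  σ[e<7]((S ⋈[d=e] (R ∪ π[e,y,v](R)))) → 2
  γ[w; SUM(c)→a](σ[e<7]((S ⋈[d=e] (R ∪ π[e,y,v](R))))) → 1

== RESULT ==
w | a
q | 16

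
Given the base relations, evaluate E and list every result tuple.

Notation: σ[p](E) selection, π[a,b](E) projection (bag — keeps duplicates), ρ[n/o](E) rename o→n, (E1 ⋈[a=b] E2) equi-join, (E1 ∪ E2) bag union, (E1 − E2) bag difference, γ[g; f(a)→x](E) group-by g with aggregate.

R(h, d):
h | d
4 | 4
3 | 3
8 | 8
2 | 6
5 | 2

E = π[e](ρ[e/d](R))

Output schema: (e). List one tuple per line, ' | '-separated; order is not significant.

Subexpression sizes:
  R → 5
  ρ[e/d](R) → 5
  π[e](ρ[e/d](R)) → 5

== RESULT ==
e
2
3
4
6
8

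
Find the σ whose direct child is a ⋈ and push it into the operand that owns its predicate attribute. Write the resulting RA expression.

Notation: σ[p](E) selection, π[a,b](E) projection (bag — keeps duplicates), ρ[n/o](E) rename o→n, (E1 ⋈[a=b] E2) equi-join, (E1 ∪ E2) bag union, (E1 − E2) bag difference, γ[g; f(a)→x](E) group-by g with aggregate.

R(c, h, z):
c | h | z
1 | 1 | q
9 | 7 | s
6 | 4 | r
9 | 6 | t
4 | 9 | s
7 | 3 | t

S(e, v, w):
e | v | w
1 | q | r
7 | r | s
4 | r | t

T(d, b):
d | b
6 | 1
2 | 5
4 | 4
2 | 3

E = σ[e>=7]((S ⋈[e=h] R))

σ filters on e, owned by the left side.
E' = (σ[e>=7](S) ⋈[e=h] R)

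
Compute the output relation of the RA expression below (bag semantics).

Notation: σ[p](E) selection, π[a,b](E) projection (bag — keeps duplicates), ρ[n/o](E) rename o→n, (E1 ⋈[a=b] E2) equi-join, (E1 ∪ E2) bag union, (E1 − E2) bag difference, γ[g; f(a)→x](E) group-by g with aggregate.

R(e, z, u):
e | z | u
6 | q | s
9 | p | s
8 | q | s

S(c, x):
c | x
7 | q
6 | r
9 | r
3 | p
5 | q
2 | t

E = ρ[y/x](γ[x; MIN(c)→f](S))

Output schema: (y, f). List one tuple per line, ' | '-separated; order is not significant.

Stepwise |·|:
  S → 6
  γ[x; MIN(c)→f](S) → 4
  ρ[y/x](γ[x; MIN(c)→f](S)) → 4

== RESULT ==
y | f
p | 3
q | 5
r | 6
t | 2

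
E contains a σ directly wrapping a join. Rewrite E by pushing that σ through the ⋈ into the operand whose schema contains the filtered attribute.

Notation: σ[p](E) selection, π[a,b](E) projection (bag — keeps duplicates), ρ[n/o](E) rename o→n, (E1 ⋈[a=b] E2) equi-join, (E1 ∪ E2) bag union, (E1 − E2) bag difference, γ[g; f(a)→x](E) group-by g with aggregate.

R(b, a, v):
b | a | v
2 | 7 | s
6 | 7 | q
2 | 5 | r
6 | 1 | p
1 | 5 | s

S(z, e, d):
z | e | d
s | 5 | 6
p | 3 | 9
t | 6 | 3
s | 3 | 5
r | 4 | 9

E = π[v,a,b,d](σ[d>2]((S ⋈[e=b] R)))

σ filters on d, owned by the left side.
E' = π[v,a,b,d]((σ[d>2](S) ⋈[e=b] R))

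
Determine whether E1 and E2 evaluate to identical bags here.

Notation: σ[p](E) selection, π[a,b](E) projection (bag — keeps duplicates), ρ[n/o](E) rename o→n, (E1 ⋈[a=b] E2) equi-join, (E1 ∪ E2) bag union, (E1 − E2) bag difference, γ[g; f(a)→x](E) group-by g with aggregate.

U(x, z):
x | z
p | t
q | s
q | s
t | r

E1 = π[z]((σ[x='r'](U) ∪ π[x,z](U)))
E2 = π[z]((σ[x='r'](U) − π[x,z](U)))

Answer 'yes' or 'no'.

E1 subexpression sizes:
  U → 4
  σ[x='r'](U) → 0
  U → 4
  π[x,z](U) → 4
  (σ[x='r'](U) ∪ π[x,z](U)) → 4
  π[z]((σ[x='r'](U) ∪ π[x,z](U))) → 4
E2 subexpression sizes:
  U → 4
  σ[x='r'](U) → 0
  U → 4
  π[x,z](U) → 4
  (σ[x='r'](U) − π[x,z](U)) → 0
  π[z]((σ[x='r'](U) − π[x,z](U))) → 0

E1 result:
z
r
s
s
t
E2 result:
z
(0 rows)
Witness: ('t',) appears 1× in E1 but 0× in E2.

no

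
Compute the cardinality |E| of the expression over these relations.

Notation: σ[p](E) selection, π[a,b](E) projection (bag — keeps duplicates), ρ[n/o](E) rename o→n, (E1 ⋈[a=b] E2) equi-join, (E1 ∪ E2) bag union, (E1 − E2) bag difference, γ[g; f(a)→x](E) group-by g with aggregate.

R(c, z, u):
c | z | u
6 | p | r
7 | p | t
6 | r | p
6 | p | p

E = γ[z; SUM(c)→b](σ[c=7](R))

Per-node cardinality:
  R → 4
  σ[c=7](R) → 1
  γ[z; SUM(c)→b](σ[c=7](R)) → 1

|E| = 1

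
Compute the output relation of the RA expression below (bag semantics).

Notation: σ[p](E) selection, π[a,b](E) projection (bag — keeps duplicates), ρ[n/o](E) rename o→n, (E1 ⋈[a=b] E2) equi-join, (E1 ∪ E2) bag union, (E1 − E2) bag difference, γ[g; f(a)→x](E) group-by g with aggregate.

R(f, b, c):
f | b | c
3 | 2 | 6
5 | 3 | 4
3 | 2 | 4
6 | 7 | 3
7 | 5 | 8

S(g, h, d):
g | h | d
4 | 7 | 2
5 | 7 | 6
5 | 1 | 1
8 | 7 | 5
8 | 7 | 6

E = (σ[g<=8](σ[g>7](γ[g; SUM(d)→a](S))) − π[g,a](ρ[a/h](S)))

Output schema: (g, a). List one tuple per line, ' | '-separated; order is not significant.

Subexpression sizes:
  S → 5
  γ[g; SUM(d)→a](S) → 3
  σ[g>7](γ[g; SUM(d)→a](S)) → 1
  σ[g<=8](σ[g>7](γ[g; SUM(d)→a](S))) → 1
  S → 5
  ρ[a/h](S) → 5
  π[g,a](ρ[a/h](S)) → 5
  (σ[g<=8](σ[g>7](γ[g; SUM(d)→a](S))) − π[g,a](ρ[a/h](S))) → 1

== RESULT ==
g | a
8 | 11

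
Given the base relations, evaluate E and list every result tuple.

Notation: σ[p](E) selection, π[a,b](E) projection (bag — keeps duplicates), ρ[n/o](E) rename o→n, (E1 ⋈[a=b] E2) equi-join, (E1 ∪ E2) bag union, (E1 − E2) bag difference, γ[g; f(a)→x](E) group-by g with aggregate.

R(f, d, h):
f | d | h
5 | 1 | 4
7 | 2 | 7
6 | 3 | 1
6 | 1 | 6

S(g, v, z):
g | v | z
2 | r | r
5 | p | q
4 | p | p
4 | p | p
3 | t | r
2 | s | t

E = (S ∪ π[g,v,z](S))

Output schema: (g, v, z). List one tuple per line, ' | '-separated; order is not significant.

Subexpression sizes:
  S → 6
  S → 6
  π[g,v,z](S) → 6
  (S ∪ π[g,v,z](S)) → 12

== RESULT ==
g | v | z
2 | r | r
2 | r | r
2 | s | t
2 | s | t
3 | t | r
3 | t | r
4 | p | p
4 | p | p
4 | p | p
4 | p | p
5 | p | q
5 | p | q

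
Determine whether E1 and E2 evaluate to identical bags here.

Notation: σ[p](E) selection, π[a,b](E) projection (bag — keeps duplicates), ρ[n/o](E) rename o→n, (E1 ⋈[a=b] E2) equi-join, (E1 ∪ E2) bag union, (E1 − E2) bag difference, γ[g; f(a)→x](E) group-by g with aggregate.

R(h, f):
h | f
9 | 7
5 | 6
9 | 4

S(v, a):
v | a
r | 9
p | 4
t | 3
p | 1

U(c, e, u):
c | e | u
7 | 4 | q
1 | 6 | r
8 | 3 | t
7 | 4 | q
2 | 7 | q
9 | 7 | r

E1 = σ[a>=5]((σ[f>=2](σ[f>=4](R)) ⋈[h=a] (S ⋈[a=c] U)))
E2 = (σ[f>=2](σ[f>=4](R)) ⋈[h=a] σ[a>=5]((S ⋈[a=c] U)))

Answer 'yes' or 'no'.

E1 per-node cardinality:
  R → 3
  σ[f>=4](R) → 3
  σ[f>=2](σ[f>=4](R)) → 3
  S → 4
  U → 6
  (S ⋈[a=c] U) → 2
  (σ[f>=2](σ[f>=4](R)) ⋈[h=a] (S ⋈[a=c] U)) → 2
  σ[a>=5]((σ[f>=2](σ[f>=4](R)) ⋈[h=a] (S ⋈[a=c] U))) → 2
E2 per-node cardinality:
  R → 3
  σ[f>=4](R) → 3
  σ[f>=2](σ[f>=4](R)) → 3
  S → 4
  U → 6
  (S ⋈[a=c] U) → 2
  σ[a>=5]((S ⋈[a=c] U)) → 1
  (σ[f>=2](σ[f>=4](R)) ⋈[h=a] σ[a>=5]((S ⋈[a=c] U))) → 2

E1 and E2 produce the same multiset:
h | f | v | a | c | e | u
9 | 4 | r | 9 | 9 | 7 | r
9 | 7 | r | 9 | 9 | 7 | r

yes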